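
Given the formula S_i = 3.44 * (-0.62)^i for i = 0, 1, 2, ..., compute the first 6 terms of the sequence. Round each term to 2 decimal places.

This is a geometric sequence.
i=0: S_0 = 3.44 * (-0.62)^0 = 3.44
i=1: S_1 = 3.44 * (-0.62)^1 ≈ -2.13
i=2: S_2 = 3.44 * (-0.62)^2 ≈ 1.32
i=3: S_3 = 3.44 * (-0.62)^3 ≈ -0.82
i=4: S_4 = 3.44 * (-0.62)^4 ≈ 0.51
i=5: S_5 = 3.44 * (-0.62)^5 ≈ -0.32
The first 6 terms are: [3.44, -2.13, 1.32, -0.82, 0.51, -0.32]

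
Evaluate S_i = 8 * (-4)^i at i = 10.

S_10 = 8 * (-4)^10 = 8 * 1048576 = 8388608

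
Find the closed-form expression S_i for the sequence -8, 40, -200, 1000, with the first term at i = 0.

Check ratios: 40 / -8 = -5.0
Common ratio r = -5.
First term a = -8.
Formula: S_i = -8 * (-5)^i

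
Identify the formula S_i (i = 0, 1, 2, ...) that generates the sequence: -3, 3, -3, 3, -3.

Check ratios: 3 / -3 = -1.0
Common ratio r = -1.
First term a = -3.
Formula: S_i = -3 * (-1)^i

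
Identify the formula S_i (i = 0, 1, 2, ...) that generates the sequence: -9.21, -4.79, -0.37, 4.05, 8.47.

Check differences: -4.79 - -9.21 = 4.42
-0.37 - -4.79 = 4.42
Common difference d = 4.42.
First term a = -9.21.
Formula: S_i = -9.21 + 4.42*i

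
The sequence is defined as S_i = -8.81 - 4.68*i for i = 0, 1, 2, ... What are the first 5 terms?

This is an arithmetic sequence.
i=0: S_0 = -8.81 + -4.68*0 = -8.81
i=1: S_1 = -8.81 + -4.68*1 = -13.49
i=2: S_2 = -8.81 + -4.68*2 = -18.17
i=3: S_3 = -8.81 + -4.68*3 = -22.85
i=4: S_4 = -8.81 + -4.68*4 = -27.53
The first 5 terms are: [-8.81, -13.49, -18.17, -22.85, -27.53]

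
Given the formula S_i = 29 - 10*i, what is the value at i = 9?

S_9 = 29 + -10*9 = 29 + -90 = -61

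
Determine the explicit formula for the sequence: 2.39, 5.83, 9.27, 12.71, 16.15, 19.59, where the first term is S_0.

Check differences: 5.83 - 2.39 = 3.44
9.27 - 5.83 = 3.44
Common difference d = 3.44.
First term a = 2.39.
Formula: S_i = 2.39 + 3.44*i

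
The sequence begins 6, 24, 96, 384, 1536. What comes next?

Ratios: 24 / 6 = 4.0
This is a geometric sequence with common ratio r = 4.
Next term = 1536 * 4 = 6144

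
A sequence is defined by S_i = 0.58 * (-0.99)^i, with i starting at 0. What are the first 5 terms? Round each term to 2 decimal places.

This is a geometric sequence.
i=0: S_0 = 0.58 * (-0.99)^0 = 0.58
i=1: S_1 = 0.58 * (-0.99)^1 ≈ -0.57
i=2: S_2 = 0.58 * (-0.99)^2 ≈ 0.57
i=3: S_3 = 0.58 * (-0.99)^3 ≈ -0.56
i=4: S_4 = 0.58 * (-0.99)^4 ≈ 0.56
The first 5 terms are: [0.58, -0.57, 0.57, -0.56, 0.56]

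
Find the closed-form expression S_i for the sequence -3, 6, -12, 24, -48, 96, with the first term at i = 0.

Check ratios: 6 / -3 = -2.0
Common ratio r = -2.
First term a = -3.
Formula: S_i = -3 * (-2)^i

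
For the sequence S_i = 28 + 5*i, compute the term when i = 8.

S_8 = 28 + 5*8 = 28 + 40 = 68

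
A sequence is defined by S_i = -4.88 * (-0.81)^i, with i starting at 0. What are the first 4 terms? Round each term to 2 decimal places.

This is a geometric sequence.
i=0: S_0 = -4.88 * (-0.81)^0 = -4.88
i=1: S_1 = -4.88 * (-0.81)^1 ≈ 3.95
i=2: S_2 = -4.88 * (-0.81)^2 ≈ -3.2
i=3: S_3 = -4.88 * (-0.81)^3 ≈ 2.59
The first 4 terms are: [-4.88, 3.95, -3.2, 2.59]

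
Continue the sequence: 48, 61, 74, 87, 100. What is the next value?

Differences: 61 - 48 = 13
This is an arithmetic sequence with common difference d = 13.
Next term = 100 + 13 = 113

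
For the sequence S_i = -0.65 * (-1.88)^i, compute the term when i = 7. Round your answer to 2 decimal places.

S_7 = -0.65 * (-1.88)^7 ≈ -0.65 * -83.0051 ≈ 53.95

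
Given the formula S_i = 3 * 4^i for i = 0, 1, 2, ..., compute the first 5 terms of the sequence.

This is a geometric sequence.
i=0: S_0 = 3 * 4^0 = 3
i=1: S_1 = 3 * 4^1 = 12
i=2: S_2 = 3 * 4^2 = 48
i=3: S_3 = 3 * 4^3 = 192
i=4: S_4 = 3 * 4^4 = 768
The first 5 terms are: [3, 12, 48, 192, 768]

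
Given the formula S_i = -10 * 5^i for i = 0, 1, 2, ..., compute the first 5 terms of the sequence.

This is a geometric sequence.
i=0: S_0 = -10 * 5^0 = -10
i=1: S_1 = -10 * 5^1 = -50
i=2: S_2 = -10 * 5^2 = -250
i=3: S_3 = -10 * 5^3 = -1250
i=4: S_4 = -10 * 5^4 = -6250
The first 5 terms are: [-10, -50, -250, -1250, -6250]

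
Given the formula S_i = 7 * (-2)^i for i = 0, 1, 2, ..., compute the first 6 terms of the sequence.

This is a geometric sequence.
i=0: S_0 = 7 * (-2)^0 = 7
i=1: S_1 = 7 * (-2)^1 = -14
i=2: S_2 = 7 * (-2)^2 = 28
i=3: S_3 = 7 * (-2)^3 = -56
i=4: S_4 = 7 * (-2)^4 = 112
i=5: S_5 = 7 * (-2)^5 = -224
The first 6 terms are: [7, -14, 28, -56, 112, -224]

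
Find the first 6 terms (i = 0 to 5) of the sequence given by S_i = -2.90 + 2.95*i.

This is an arithmetic sequence.
i=0: S_0 = -2.9 + 2.95*0 = -2.9
i=1: S_1 = -2.9 + 2.95*1 = 0.05
i=2: S_2 = -2.9 + 2.95*2 = 3.0
i=3: S_3 = -2.9 + 2.95*3 = 5.95
i=4: S_4 = -2.9 + 2.95*4 = 8.9
i=5: S_5 = -2.9 + 2.95*5 = 11.85
The first 6 terms are: [-2.9, 0.05, 3.0, 5.95, 8.9, 11.85]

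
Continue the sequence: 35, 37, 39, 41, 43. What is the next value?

Differences: 37 - 35 = 2
This is an arithmetic sequence with common difference d = 2.
Next term = 43 + 2 = 45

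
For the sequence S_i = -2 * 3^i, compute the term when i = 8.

S_8 = -2 * 3^8 = -2 * 6561 = -13122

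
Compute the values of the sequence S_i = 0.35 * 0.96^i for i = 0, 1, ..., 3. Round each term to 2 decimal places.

This is a geometric sequence.
i=0: S_0 = 0.35 * 0.96^0 = 0.35
i=1: S_1 = 0.35 * 0.96^1 ≈ 0.34
i=2: S_2 = 0.35 * 0.96^2 ≈ 0.32
i=3: S_3 = 0.35 * 0.96^3 ≈ 0.31
The first 4 terms are: [0.35, 0.34, 0.32, 0.31]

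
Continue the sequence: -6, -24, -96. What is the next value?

Ratios: -24 / -6 = 4.0
This is a geometric sequence with common ratio r = 4.
Next term = -96 * 4 = -384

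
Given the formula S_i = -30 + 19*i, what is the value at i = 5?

S_5 = -30 + 19*5 = -30 + 95 = 65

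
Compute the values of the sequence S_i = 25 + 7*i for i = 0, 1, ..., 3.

This is an arithmetic sequence.
i=0: S_0 = 25 + 7*0 = 25
i=1: S_1 = 25 + 7*1 = 32
i=2: S_2 = 25 + 7*2 = 39
i=3: S_3 = 25 + 7*3 = 46
The first 4 terms are: [25, 32, 39, 46]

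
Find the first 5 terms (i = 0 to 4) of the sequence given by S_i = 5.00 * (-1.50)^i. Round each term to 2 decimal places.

This is a geometric sequence.
i=0: S_0 = 5.0 * (-1.5)^0 = 5.0
i=1: S_1 = 5.0 * (-1.5)^1 = -7.5
i=2: S_2 = 5.0 * (-1.5)^2 = 11.25
i=3: S_3 = 5.0 * (-1.5)^3 ≈ -16.88
i=4: S_4 = 5.0 * (-1.5)^4 ≈ 25.31
The first 5 terms are: [5.0, -7.5, 11.25, -16.88, 25.31]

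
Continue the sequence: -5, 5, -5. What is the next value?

Ratios: 5 / -5 = -1.0
This is a geometric sequence with common ratio r = -1.
Next term = -5 * -1 = 5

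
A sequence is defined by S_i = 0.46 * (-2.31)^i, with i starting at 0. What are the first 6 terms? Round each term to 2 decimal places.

This is a geometric sequence.
i=0: S_0 = 0.46 * (-2.31)^0 = 0.46
i=1: S_1 = 0.46 * (-2.31)^1 ≈ -1.06
i=2: S_2 = 0.46 * (-2.31)^2 ≈ 2.45
i=3: S_3 = 0.46 * (-2.31)^3 ≈ -5.67
i=4: S_4 = 0.46 * (-2.31)^4 ≈ 13.1
i=5: S_5 = 0.46 * (-2.31)^5 ≈ -30.26
The first 6 terms are: [0.46, -1.06, 2.45, -5.67, 13.1, -30.26]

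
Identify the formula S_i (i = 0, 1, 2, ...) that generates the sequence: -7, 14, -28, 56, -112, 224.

Check ratios: 14 / -7 = -2.0
Common ratio r = -2.
First term a = -7.
Formula: S_i = -7 * (-2)^i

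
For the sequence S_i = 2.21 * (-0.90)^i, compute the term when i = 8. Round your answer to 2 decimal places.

S_8 = 2.21 * (-0.9)^8 ≈ 2.21 * 0.4305 ≈ 0.95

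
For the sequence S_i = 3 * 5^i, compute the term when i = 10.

S_10 = 3 * 5^10 = 3 * 9765625 = 29296875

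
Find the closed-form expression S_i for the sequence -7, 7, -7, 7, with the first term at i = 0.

Check ratios: 7 / -7 = -1.0
Common ratio r = -1.
First term a = -7.
Formula: S_i = -7 * (-1)^i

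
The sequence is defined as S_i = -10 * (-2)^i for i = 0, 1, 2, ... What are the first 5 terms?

This is a geometric sequence.
i=0: S_0 = -10 * (-2)^0 = -10
i=1: S_1 = -10 * (-2)^1 = 20
i=2: S_2 = -10 * (-2)^2 = -40
i=3: S_3 = -10 * (-2)^3 = 80
i=4: S_4 = -10 * (-2)^4 = -160
The first 5 terms are: [-10, 20, -40, 80, -160]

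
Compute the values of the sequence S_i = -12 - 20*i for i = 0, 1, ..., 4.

This is an arithmetic sequence.
i=0: S_0 = -12 + -20*0 = -12
i=1: S_1 = -12 + -20*1 = -32
i=2: S_2 = -12 + -20*2 = -52
i=3: S_3 = -12 + -20*3 = -72
i=4: S_4 = -12 + -20*4 = -92
The first 5 terms are: [-12, -32, -52, -72, -92]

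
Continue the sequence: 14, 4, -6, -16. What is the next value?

Differences: 4 - 14 = -10
This is an arithmetic sequence with common difference d = -10.
Next term = -16 + -10 = -26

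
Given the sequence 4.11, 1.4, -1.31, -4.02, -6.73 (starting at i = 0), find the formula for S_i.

Check differences: 1.4 - 4.11 = -2.71
-1.31 - 1.4 = -2.71
Common difference d = -2.71.
First term a = 4.11.
Formula: S_i = 4.11 - 2.71*i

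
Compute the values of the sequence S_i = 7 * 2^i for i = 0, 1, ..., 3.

This is a geometric sequence.
i=0: S_0 = 7 * 2^0 = 7
i=1: S_1 = 7 * 2^1 = 14
i=2: S_2 = 7 * 2^2 = 28
i=3: S_3 = 7 * 2^3 = 56
The first 4 terms are: [7, 14, 28, 56]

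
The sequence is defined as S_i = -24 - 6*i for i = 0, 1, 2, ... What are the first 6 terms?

This is an arithmetic sequence.
i=0: S_0 = -24 + -6*0 = -24
i=1: S_1 = -24 + -6*1 = -30
i=2: S_2 = -24 + -6*2 = -36
i=3: S_3 = -24 + -6*3 = -42
i=4: S_4 = -24 + -6*4 = -48
i=5: S_5 = -24 + -6*5 = -54
The first 6 terms are: [-24, -30, -36, -42, -48, -54]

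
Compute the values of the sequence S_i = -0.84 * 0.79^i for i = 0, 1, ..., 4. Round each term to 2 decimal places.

This is a geometric sequence.
i=0: S_0 = -0.84 * 0.79^0 = -0.84
i=1: S_1 = -0.84 * 0.79^1 ≈ -0.66
i=2: S_2 = -0.84 * 0.79^2 ≈ -0.52
i=3: S_3 = -0.84 * 0.79^3 ≈ -0.41
i=4: S_4 = -0.84 * 0.79^4 ≈ -0.33
The first 5 terms are: [-0.84, -0.66, -0.52, -0.41, -0.33]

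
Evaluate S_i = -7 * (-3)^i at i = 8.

S_8 = -7 * (-3)^8 = -7 * 6561 = -45927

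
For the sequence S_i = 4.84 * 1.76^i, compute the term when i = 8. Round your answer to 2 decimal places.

S_8 = 4.84 * 1.76^8 ≈ 4.84 * 92.0664 ≈ 445.6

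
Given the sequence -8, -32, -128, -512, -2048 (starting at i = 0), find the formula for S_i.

Check ratios: -32 / -8 = 4.0
Common ratio r = 4.
First term a = -8.
Formula: S_i = -8 * 4^i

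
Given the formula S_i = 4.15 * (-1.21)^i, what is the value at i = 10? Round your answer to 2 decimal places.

S_10 = 4.15 * (-1.21)^10 ≈ 4.15 * 6.7275 ≈ 27.92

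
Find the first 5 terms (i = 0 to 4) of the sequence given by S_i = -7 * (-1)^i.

This is a geometric sequence.
i=0: S_0 = -7 * (-1)^0 = -7
i=1: S_1 = -7 * (-1)^1 = 7
i=2: S_2 = -7 * (-1)^2 = -7
i=3: S_3 = -7 * (-1)^3 = 7
i=4: S_4 = -7 * (-1)^4 = -7
The first 5 terms are: [-7, 7, -7, 7, -7]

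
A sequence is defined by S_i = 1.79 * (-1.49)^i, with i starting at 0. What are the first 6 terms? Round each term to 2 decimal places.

This is a geometric sequence.
i=0: S_0 = 1.79 * (-1.49)^0 = 1.79
i=1: S_1 = 1.79 * (-1.49)^1 ≈ -2.67
i=2: S_2 = 1.79 * (-1.49)^2 ≈ 3.97
i=3: S_3 = 1.79 * (-1.49)^3 ≈ -5.92
i=4: S_4 = 1.79 * (-1.49)^4 ≈ 8.82
i=5: S_5 = 1.79 * (-1.49)^5 ≈ -13.15
The first 6 terms are: [1.79, -2.67, 3.97, -5.92, 8.82, -13.15]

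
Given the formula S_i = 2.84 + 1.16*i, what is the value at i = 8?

S_8 = 2.84 + 1.16*8 = 2.84 + 9.28 = 12.12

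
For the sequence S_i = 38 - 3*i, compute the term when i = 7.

S_7 = 38 + -3*7 = 38 + -21 = 17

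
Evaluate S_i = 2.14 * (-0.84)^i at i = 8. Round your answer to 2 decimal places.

S_8 = 2.14 * (-0.84)^8 ≈ 2.14 * 0.2479 ≈ 0.53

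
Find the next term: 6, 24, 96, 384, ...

Ratios: 24 / 6 = 4.0
This is a geometric sequence with common ratio r = 4.
Next term = 384 * 4 = 1536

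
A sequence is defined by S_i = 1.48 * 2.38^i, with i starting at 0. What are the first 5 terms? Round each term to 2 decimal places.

This is a geometric sequence.
i=0: S_0 = 1.48 * 2.38^0 = 1.48
i=1: S_1 = 1.48 * 2.38^1 ≈ 3.52
i=2: S_2 = 1.48 * 2.38^2 ≈ 8.38
i=3: S_3 = 1.48 * 2.38^3 ≈ 19.95
i=4: S_4 = 1.48 * 2.38^4 ≈ 47.49
The first 5 terms are: [1.48, 3.52, 8.38, 19.95, 47.49]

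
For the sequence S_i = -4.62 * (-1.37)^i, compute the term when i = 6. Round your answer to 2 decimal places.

S_6 = -4.62 * (-1.37)^6 ≈ -4.62 * 6.6119 ≈ -30.55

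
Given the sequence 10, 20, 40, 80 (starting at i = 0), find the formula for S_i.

Check ratios: 20 / 10 = 2.0
Common ratio r = 2.
First term a = 10.
Formula: S_i = 10 * 2^i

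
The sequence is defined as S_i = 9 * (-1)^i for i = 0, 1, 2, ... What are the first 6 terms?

This is a geometric sequence.
i=0: S_0 = 9 * (-1)^0 = 9
i=1: S_1 = 9 * (-1)^1 = -9
i=2: S_2 = 9 * (-1)^2 = 9
i=3: S_3 = 9 * (-1)^3 = -9
i=4: S_4 = 9 * (-1)^4 = 9
i=5: S_5 = 9 * (-1)^5 = -9
The first 6 terms are: [9, -9, 9, -9, 9, -9]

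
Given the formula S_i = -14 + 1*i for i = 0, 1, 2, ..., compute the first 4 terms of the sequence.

This is an arithmetic sequence.
i=0: S_0 = -14 + 1*0 = -14
i=1: S_1 = -14 + 1*1 = -13
i=2: S_2 = -14 + 1*2 = -12
i=3: S_3 = -14 + 1*3 = -11
The first 4 terms are: [-14, -13, -12, -11]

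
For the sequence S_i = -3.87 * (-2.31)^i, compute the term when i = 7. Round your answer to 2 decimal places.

S_7 = -3.87 * (-2.31)^7 ≈ -3.87 * -350.9812 ≈ 1358.3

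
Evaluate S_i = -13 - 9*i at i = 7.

S_7 = -13 + -9*7 = -13 + -63 = -76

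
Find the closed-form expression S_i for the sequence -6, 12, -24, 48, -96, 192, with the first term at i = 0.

Check ratios: 12 / -6 = -2.0
Common ratio r = -2.
First term a = -6.
Formula: S_i = -6 * (-2)^i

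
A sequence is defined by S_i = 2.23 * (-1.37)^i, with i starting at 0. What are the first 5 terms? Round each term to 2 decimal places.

This is a geometric sequence.
i=0: S_0 = 2.23 * (-1.37)^0 = 2.23
i=1: S_1 = 2.23 * (-1.37)^1 ≈ -3.06
i=2: S_2 = 2.23 * (-1.37)^2 ≈ 4.19
i=3: S_3 = 2.23 * (-1.37)^3 ≈ -5.73
i=4: S_4 = 2.23 * (-1.37)^4 ≈ 7.86
The first 5 terms are: [2.23, -3.06, 4.19, -5.73, 7.86]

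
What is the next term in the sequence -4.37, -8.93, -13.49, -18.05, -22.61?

Differences: -8.93 - -4.37 = -4.56
This is an arithmetic sequence with common difference d = -4.56.
Next term = -22.61 + -4.56 = -27.17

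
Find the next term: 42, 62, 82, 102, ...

Differences: 62 - 42 = 20
This is an arithmetic sequence with common difference d = 20.
Next term = 102 + 20 = 122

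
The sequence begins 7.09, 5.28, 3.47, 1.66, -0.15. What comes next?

Differences: 5.28 - 7.09 = -1.81
This is an arithmetic sequence with common difference d = -1.81.
Next term = -0.15 + -1.81 = -1.96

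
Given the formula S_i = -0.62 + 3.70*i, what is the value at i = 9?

S_9 = -0.62 + 3.7*9 = -0.62 + 33.3 = 32.68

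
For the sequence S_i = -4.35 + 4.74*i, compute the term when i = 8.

S_8 = -4.35 + 4.74*8 = -4.35 + 37.92 = 33.57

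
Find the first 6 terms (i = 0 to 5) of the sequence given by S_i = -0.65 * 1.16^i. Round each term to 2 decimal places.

This is a geometric sequence.
i=0: S_0 = -0.65 * 1.16^0 = -0.65
i=1: S_1 = -0.65 * 1.16^1 ≈ -0.75
i=2: S_2 = -0.65 * 1.16^2 ≈ -0.87
i=3: S_3 = -0.65 * 1.16^3 ≈ -1.01
i=4: S_4 = -0.65 * 1.16^4 ≈ -1.18
i=5: S_5 = -0.65 * 1.16^5 ≈ -1.37
The first 6 terms are: [-0.65, -0.75, -0.87, -1.01, -1.18, -1.37]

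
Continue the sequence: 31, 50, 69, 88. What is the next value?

Differences: 50 - 31 = 19
This is an arithmetic sequence with common difference d = 19.
Next term = 88 + 19 = 107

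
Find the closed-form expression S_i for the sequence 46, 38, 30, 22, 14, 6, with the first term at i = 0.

Check differences: 38 - 46 = -8
30 - 38 = -8
Common difference d = -8.
First term a = 46.
Formula: S_i = 46 - 8*i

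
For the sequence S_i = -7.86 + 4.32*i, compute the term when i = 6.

S_6 = -7.86 + 4.32*6 = -7.86 + 25.92 = 18.06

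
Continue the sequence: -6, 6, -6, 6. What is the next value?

Ratios: 6 / -6 = -1.0
This is a geometric sequence with common ratio r = -1.
Next term = 6 * -1 = -6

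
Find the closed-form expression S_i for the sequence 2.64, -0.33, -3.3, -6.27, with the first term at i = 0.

Check differences: -0.33 - 2.64 = -2.97
-3.3 - -0.33 = -2.97
Common difference d = -2.97.
First term a = 2.64.
Formula: S_i = 2.64 - 2.97*i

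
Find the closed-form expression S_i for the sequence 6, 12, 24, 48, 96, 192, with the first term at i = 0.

Check ratios: 12 / 6 = 2.0
Common ratio r = 2.
First term a = 6.
Formula: S_i = 6 * 2^i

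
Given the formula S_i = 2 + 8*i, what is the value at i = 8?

S_8 = 2 + 8*8 = 2 + 64 = 66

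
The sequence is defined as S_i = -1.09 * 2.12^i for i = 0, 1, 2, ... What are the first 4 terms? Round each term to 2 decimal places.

This is a geometric sequence.
i=0: S_0 = -1.09 * 2.12^0 = -1.09
i=1: S_1 = -1.09 * 2.12^1 ≈ -2.31
i=2: S_2 = -1.09 * 2.12^2 ≈ -4.9
i=3: S_3 = -1.09 * 2.12^3 ≈ -10.39
The first 4 terms are: [-1.09, -2.31, -4.9, -10.39]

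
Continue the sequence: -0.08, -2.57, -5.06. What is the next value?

Differences: -2.57 - -0.08 = -2.49
This is an arithmetic sequence with common difference d = -2.49.
Next term = -5.06 + -2.49 = -7.55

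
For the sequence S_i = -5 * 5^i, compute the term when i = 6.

S_6 = -5 * 5^6 = -5 * 15625 = -78125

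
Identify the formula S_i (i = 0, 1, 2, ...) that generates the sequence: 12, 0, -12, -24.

Check differences: 0 - 12 = -12
-12 - 0 = -12
Common difference d = -12.
First term a = 12.
Formula: S_i = 12 - 12*i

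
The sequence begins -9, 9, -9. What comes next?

Ratios: 9 / -9 = -1.0
This is a geometric sequence with common ratio r = -1.
Next term = -9 * -1 = 9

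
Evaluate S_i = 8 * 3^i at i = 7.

S_7 = 8 * 3^7 = 8 * 2187 = 17496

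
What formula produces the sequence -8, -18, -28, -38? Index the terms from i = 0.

Check differences: -18 - -8 = -10
-28 - -18 = -10
Common difference d = -10.
First term a = -8.
Formula: S_i = -8 - 10*i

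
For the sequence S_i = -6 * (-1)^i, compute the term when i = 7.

S_7 = -6 * (-1)^7 = -6 * -1 = 6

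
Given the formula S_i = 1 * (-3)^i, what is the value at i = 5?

S_5 = 1 * (-3)^5 = 1 * -243 = -243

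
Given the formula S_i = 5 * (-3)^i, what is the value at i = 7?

S_7 = 5 * (-3)^7 = 5 * -2187 = -10935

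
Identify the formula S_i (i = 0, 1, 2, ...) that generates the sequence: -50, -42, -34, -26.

Check differences: -42 - -50 = 8
-34 - -42 = 8
Common difference d = 8.
First term a = -50.
Formula: S_i = -50 + 8*i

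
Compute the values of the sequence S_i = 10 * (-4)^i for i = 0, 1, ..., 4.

This is a geometric sequence.
i=0: S_0 = 10 * (-4)^0 = 10
i=1: S_1 = 10 * (-4)^1 = -40
i=2: S_2 = 10 * (-4)^2 = 160
i=3: S_3 = 10 * (-4)^3 = -640
i=4: S_4 = 10 * (-4)^4 = 2560
The first 5 terms are: [10, -40, 160, -640, 2560]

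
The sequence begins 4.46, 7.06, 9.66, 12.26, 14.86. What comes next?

Differences: 7.06 - 4.46 = 2.6
This is an arithmetic sequence with common difference d = 2.6.
Next term = 14.86 + 2.6 = 17.46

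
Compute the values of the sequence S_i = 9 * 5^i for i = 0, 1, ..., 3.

This is a geometric sequence.
i=0: S_0 = 9 * 5^0 = 9
i=1: S_1 = 9 * 5^1 = 45
i=2: S_2 = 9 * 5^2 = 225
i=3: S_3 = 9 * 5^3 = 1125
The first 4 terms are: [9, 45, 225, 1125]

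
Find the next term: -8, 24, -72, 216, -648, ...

Ratios: 24 / -8 = -3.0
This is a geometric sequence with common ratio r = -3.
Next term = -648 * -3 = 1944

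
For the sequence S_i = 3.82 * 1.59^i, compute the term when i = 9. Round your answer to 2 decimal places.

S_9 = 3.82 * 1.59^9 ≈ 3.82 * 64.9492 ≈ 248.11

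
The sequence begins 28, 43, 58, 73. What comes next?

Differences: 43 - 28 = 15
This is an arithmetic sequence with common difference d = 15.
Next term = 73 + 15 = 88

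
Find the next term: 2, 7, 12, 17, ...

Differences: 7 - 2 = 5
This is an arithmetic sequence with common difference d = 5.
Next term = 17 + 5 = 22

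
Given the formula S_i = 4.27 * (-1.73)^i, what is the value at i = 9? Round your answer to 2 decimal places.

S_9 = 4.27 * (-1.73)^9 ≈ 4.27 * -138.8081 ≈ -592.71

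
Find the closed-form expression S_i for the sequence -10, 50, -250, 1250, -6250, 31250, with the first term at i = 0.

Check ratios: 50 / -10 = -5.0
Common ratio r = -5.
First term a = -10.
Formula: S_i = -10 * (-5)^i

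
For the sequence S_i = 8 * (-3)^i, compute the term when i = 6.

S_6 = 8 * (-3)^6 = 8 * 729 = 5832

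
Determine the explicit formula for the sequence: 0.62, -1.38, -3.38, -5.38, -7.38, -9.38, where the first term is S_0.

Check differences: -1.38 - 0.62 = -2.0
-3.38 - -1.38 = -2.0
Common difference d = -2.0.
First term a = 0.62.
Formula: S_i = 0.62 - 2.00*i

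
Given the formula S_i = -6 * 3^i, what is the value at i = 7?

S_7 = -6 * 3^7 = -6 * 2187 = -13122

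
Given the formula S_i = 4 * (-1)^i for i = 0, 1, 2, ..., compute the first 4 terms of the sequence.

This is a geometric sequence.
i=0: S_0 = 4 * (-1)^0 = 4
i=1: S_1 = 4 * (-1)^1 = -4
i=2: S_2 = 4 * (-1)^2 = 4
i=3: S_3 = 4 * (-1)^3 = -4
The first 4 terms are: [4, -4, 4, -4]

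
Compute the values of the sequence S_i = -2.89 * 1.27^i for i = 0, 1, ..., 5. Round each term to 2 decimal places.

This is a geometric sequence.
i=0: S_0 = -2.89 * 1.27^0 = -2.89
i=1: S_1 = -2.89 * 1.27^1 ≈ -3.67
i=2: S_2 = -2.89 * 1.27^2 ≈ -4.66
i=3: S_3 = -2.89 * 1.27^3 ≈ -5.92
i=4: S_4 = -2.89 * 1.27^4 ≈ -7.52
i=5: S_5 = -2.89 * 1.27^5 ≈ -9.55
The first 6 terms are: [-2.89, -3.67, -4.66, -5.92, -7.52, -9.55]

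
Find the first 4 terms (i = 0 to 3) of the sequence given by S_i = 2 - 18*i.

This is an arithmetic sequence.
i=0: S_0 = 2 + -18*0 = 2
i=1: S_1 = 2 + -18*1 = -16
i=2: S_2 = 2 + -18*2 = -34
i=3: S_3 = 2 + -18*3 = -52
The first 4 terms are: [2, -16, -34, -52]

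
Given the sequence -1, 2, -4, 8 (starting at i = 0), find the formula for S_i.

Check ratios: 2 / -1 = -2.0
Common ratio r = -2.
First term a = -1.
Formula: S_i = -1 * (-2)^i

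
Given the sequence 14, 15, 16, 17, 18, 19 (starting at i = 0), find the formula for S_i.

Check differences: 15 - 14 = 1
16 - 15 = 1
Common difference d = 1.
First term a = 14.
Formula: S_i = 14 + 1*i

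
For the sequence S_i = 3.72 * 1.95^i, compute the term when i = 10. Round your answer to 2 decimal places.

S_10 = 3.72 * 1.95^10 ≈ 3.72 * 794.9615 ≈ 2957.26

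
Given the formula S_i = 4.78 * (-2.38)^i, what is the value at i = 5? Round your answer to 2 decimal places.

S_5 = 4.78 * (-2.38)^5 ≈ 4.78 * -76.3633 ≈ -365.02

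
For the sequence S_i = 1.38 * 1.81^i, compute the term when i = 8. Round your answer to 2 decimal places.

S_8 = 1.38 * 1.81^8 ≈ 1.38 * 115.1937 ≈ 158.97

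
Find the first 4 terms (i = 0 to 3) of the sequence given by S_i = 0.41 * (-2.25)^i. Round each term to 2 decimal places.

This is a geometric sequence.
i=0: S_0 = 0.41 * (-2.25)^0 = 0.41
i=1: S_1 = 0.41 * (-2.25)^1 ≈ -0.92
i=2: S_2 = 0.41 * (-2.25)^2 ≈ 2.08
i=3: S_3 = 0.41 * (-2.25)^3 ≈ -4.67
The first 4 terms are: [0.41, -0.92, 2.08, -4.67]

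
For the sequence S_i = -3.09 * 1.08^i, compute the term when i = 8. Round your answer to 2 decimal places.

S_8 = -3.09 * 1.08^8 ≈ -3.09 * 1.8509 ≈ -5.72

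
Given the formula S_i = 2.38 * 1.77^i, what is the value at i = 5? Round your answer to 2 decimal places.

S_5 = 2.38 * 1.77^5 ≈ 2.38 * 17.3727 ≈ 41.35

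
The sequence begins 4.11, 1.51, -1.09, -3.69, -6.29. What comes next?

Differences: 1.51 - 4.11 = -2.6
This is an arithmetic sequence with common difference d = -2.6.
Next term = -6.29 + -2.6 = -8.89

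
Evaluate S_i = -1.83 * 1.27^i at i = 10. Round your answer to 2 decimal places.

S_10 = -1.83 * 1.27^10 ≈ -1.83 * 10.91534 ≈ -19.98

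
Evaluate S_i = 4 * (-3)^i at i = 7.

S_7 = 4 * (-3)^7 = 4 * -2187 = -8748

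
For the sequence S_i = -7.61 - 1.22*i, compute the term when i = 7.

S_7 = -7.61 + -1.22*7 = -7.61 + -8.54 = -16.15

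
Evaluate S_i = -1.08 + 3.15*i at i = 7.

S_7 = -1.08 + 3.15*7 = -1.08 + 22.05 = 20.97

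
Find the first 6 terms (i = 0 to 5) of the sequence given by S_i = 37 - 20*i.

This is an arithmetic sequence.
i=0: S_0 = 37 + -20*0 = 37
i=1: S_1 = 37 + -20*1 = 17
i=2: S_2 = 37 + -20*2 = -3
i=3: S_3 = 37 + -20*3 = -23
i=4: S_4 = 37 + -20*4 = -43
i=5: S_5 = 37 + -20*5 = -63
The first 6 terms are: [37, 17, -3, -23, -43, -63]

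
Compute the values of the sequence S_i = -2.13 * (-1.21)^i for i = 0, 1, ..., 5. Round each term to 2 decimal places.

This is a geometric sequence.
i=0: S_0 = -2.13 * (-1.21)^0 = -2.13
i=1: S_1 = -2.13 * (-1.21)^1 ≈ 2.58
i=2: S_2 = -2.13 * (-1.21)^2 ≈ -3.12
i=3: S_3 = -2.13 * (-1.21)^3 ≈ 3.77
i=4: S_4 = -2.13 * (-1.21)^4 ≈ -4.57
i=5: S_5 = -2.13 * (-1.21)^5 ≈ 5.52
The first 6 terms are: [-2.13, 2.58, -3.12, 3.77, -4.57, 5.52]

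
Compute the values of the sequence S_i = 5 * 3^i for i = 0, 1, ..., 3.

This is a geometric sequence.
i=0: S_0 = 5 * 3^0 = 5
i=1: S_1 = 5 * 3^1 = 15
i=2: S_2 = 5 * 3^2 = 45
i=3: S_3 = 5 * 3^3 = 135
The first 4 terms are: [5, 15, 45, 135]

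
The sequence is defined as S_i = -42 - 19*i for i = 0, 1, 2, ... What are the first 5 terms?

This is an arithmetic sequence.
i=0: S_0 = -42 + -19*0 = -42
i=1: S_1 = -42 + -19*1 = -61
i=2: S_2 = -42 + -19*2 = -80
i=3: S_3 = -42 + -19*3 = -99
i=4: S_4 = -42 + -19*4 = -118
The first 5 terms are: [-42, -61, -80, -99, -118]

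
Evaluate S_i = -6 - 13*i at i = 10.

S_10 = -6 + -13*10 = -6 + -130 = -136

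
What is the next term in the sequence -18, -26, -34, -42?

Differences: -26 - -18 = -8
This is an arithmetic sequence with common difference d = -8.
Next term = -42 + -8 = -50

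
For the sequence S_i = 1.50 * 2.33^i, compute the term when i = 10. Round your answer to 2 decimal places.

S_10 = 1.5 * 2.33^10 ≈ 1.5 * 4715.8416 ≈ 7073.76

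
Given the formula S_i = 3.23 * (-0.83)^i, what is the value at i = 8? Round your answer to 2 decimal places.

S_8 = 3.23 * (-0.83)^8 ≈ 3.23 * 0.2252 ≈ 0.73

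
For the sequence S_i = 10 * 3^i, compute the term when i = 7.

S_7 = 10 * 3^7 = 10 * 2187 = 21870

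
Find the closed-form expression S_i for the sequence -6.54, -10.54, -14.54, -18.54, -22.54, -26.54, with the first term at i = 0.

Check differences: -10.54 - -6.54 = -4.0
-14.54 - -10.54 = -4.0
Common difference d = -4.0.
First term a = -6.54.
Formula: S_i = -6.54 - 4.00*i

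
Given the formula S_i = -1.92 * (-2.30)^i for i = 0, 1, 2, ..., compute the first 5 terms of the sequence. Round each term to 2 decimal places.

This is a geometric sequence.
i=0: S_0 = -1.92 * (-2.3)^0 = -1.92
i=1: S_1 = -1.92 * (-2.3)^1 ≈ 4.42
i=2: S_2 = -1.92 * (-2.3)^2 ≈ -10.16
i=3: S_3 = -1.92 * (-2.3)^3 ≈ 23.36
i=4: S_4 = -1.92 * (-2.3)^4 ≈ -53.73
The first 5 terms are: [-1.92, 4.42, -10.16, 23.36, -53.73]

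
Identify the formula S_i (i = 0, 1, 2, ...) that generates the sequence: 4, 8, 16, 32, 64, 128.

Check ratios: 8 / 4 = 2.0
Common ratio r = 2.
First term a = 4.
Formula: S_i = 4 * 2^i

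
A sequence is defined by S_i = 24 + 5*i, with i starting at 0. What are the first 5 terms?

This is an arithmetic sequence.
i=0: S_0 = 24 + 5*0 = 24
i=1: S_1 = 24 + 5*1 = 29
i=2: S_2 = 24 + 5*2 = 34
i=3: S_3 = 24 + 5*3 = 39
i=4: S_4 = 24 + 5*4 = 44
The first 5 terms are: [24, 29, 34, 39, 44]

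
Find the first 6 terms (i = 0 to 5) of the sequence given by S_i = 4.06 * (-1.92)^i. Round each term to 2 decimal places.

This is a geometric sequence.
i=0: S_0 = 4.06 * (-1.92)^0 = 4.06
i=1: S_1 = 4.06 * (-1.92)^1 ≈ -7.8
i=2: S_2 = 4.06 * (-1.92)^2 ≈ 14.97
i=3: S_3 = 4.06 * (-1.92)^3 ≈ -28.74
i=4: S_4 = 4.06 * (-1.92)^4 ≈ 55.17
i=5: S_5 = 4.06 * (-1.92)^5 ≈ -105.93
The first 6 terms are: [4.06, -7.8, 14.97, -28.74, 55.17, -105.93]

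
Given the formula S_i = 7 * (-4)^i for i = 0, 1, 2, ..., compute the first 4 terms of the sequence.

This is a geometric sequence.
i=0: S_0 = 7 * (-4)^0 = 7
i=1: S_1 = 7 * (-4)^1 = -28
i=2: S_2 = 7 * (-4)^2 = 112
i=3: S_3 = 7 * (-4)^3 = -448
The first 4 terms are: [7, -28, 112, -448]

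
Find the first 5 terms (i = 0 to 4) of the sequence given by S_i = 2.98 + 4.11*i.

This is an arithmetic sequence.
i=0: S_0 = 2.98 + 4.11*0 = 2.98
i=1: S_1 = 2.98 + 4.11*1 = 7.09
i=2: S_2 = 2.98 + 4.11*2 = 11.2
i=3: S_3 = 2.98 + 4.11*3 = 15.31
i=4: S_4 = 2.98 + 4.11*4 = 19.42
The first 5 terms are: [2.98, 7.09, 11.2, 15.31, 19.42]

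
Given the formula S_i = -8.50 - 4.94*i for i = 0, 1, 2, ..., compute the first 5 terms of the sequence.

This is an arithmetic sequence.
i=0: S_0 = -8.5 + -4.94*0 = -8.5
i=1: S_1 = -8.5 + -4.94*1 = -13.44
i=2: S_2 = -8.5 + -4.94*2 = -18.38
i=3: S_3 = -8.5 + -4.94*3 = -23.32
i=4: S_4 = -8.5 + -4.94*4 = -28.26
The first 5 terms are: [-8.5, -13.44, -18.38, -23.32, -28.26]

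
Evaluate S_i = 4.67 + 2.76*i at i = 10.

S_10 = 4.67 + 2.76*10 = 4.67 + 27.6 = 32.27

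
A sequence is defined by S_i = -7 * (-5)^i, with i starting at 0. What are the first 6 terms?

This is a geometric sequence.
i=0: S_0 = -7 * (-5)^0 = -7
i=1: S_1 = -7 * (-5)^1 = 35
i=2: S_2 = -7 * (-5)^2 = -175
i=3: S_3 = -7 * (-5)^3 = 875
i=4: S_4 = -7 * (-5)^4 = -4375
i=5: S_5 = -7 * (-5)^5 = 21875
The first 6 terms are: [-7, 35, -175, 875, -4375, 21875]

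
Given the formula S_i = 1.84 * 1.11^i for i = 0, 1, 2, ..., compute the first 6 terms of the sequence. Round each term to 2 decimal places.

This is a geometric sequence.
i=0: S_0 = 1.84 * 1.11^0 = 1.84
i=1: S_1 = 1.84 * 1.11^1 ≈ 2.04
i=2: S_2 = 1.84 * 1.11^2 ≈ 2.27
i=3: S_3 = 1.84 * 1.11^3 ≈ 2.52
i=4: S_4 = 1.84 * 1.11^4 ≈ 2.79
i=5: S_5 = 1.84 * 1.11^5 ≈ 3.1
The first 6 terms are: [1.84, 2.04, 2.27, 2.52, 2.79, 3.1]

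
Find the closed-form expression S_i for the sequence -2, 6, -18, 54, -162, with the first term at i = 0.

Check ratios: 6 / -2 = -3.0
Common ratio r = -3.
First term a = -2.
Formula: S_i = -2 * (-3)^i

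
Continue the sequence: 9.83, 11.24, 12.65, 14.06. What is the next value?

Differences: 11.24 - 9.83 = 1.41
This is an arithmetic sequence with common difference d = 1.41.
Next term = 14.06 + 1.41 = 15.47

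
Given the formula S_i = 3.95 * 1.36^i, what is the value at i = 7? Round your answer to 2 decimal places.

S_7 = 3.95 * 1.36^7 ≈ 3.95 * 8.6054 ≈ 33.99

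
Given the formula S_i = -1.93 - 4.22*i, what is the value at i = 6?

S_6 = -1.93 + -4.22*6 = -1.93 + -25.32 = -27.25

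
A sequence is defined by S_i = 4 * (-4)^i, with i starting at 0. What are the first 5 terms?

This is a geometric sequence.
i=0: S_0 = 4 * (-4)^0 = 4
i=1: S_1 = 4 * (-4)^1 = -16
i=2: S_2 = 4 * (-4)^2 = 64
i=3: S_3 = 4 * (-4)^3 = -256
i=4: S_4 = 4 * (-4)^4 = 1024
The first 5 terms are: [4, -16, 64, -256, 1024]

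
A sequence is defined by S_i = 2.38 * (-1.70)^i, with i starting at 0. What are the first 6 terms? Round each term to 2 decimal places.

This is a geometric sequence.
i=0: S_0 = 2.38 * (-1.7)^0 = 2.38
i=1: S_1 = 2.38 * (-1.7)^1 ≈ -4.05
i=2: S_2 = 2.38 * (-1.7)^2 ≈ 6.88
i=3: S_3 = 2.38 * (-1.7)^3 ≈ -11.69
i=4: S_4 = 2.38 * (-1.7)^4 ≈ 19.88
i=5: S_5 = 2.38 * (-1.7)^5 ≈ -33.79
The first 6 terms are: [2.38, -4.05, 6.88, -11.69, 19.88, -33.79]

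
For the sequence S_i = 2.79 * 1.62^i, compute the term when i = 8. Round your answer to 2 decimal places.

S_8 = 2.79 * 1.62^8 ≈ 2.79 * 47.4373 ≈ 132.35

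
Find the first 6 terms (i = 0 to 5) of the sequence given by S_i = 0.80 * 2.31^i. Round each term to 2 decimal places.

This is a geometric sequence.
i=0: S_0 = 0.8 * 2.31^0 = 0.8
i=1: S_1 = 0.8 * 2.31^1 ≈ 1.85
i=2: S_2 = 0.8 * 2.31^2 ≈ 4.27
i=3: S_3 = 0.8 * 2.31^3 ≈ 9.86
i=4: S_4 = 0.8 * 2.31^4 ≈ 22.78
i=5: S_5 = 0.8 * 2.31^5 ≈ 52.62
The first 6 terms are: [0.8, 1.85, 4.27, 9.86, 22.78, 52.62]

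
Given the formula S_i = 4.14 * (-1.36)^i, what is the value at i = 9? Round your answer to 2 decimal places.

S_9 = 4.14 * (-1.36)^9 ≈ 4.14 * -15.9166 ≈ -65.89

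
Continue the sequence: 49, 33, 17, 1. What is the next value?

Differences: 33 - 49 = -16
This is an arithmetic sequence with common difference d = -16.
Next term = 1 + -16 = -15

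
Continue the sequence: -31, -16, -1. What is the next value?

Differences: -16 - -31 = 15
This is an arithmetic sequence with common difference d = 15.
Next term = -1 + 15 = 14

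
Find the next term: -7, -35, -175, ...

Ratios: -35 / -7 = 5.0
This is a geometric sequence with common ratio r = 5.
Next term = -175 * 5 = -875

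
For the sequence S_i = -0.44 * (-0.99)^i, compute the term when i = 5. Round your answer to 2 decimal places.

S_5 = -0.44 * (-0.99)^5 ≈ -0.44 * -0.951 ≈ 0.42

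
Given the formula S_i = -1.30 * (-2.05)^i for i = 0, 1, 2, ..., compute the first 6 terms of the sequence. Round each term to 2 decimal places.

This is a geometric sequence.
i=0: S_0 = -1.3 * (-2.05)^0 = -1.3
i=1: S_1 = -1.3 * (-2.05)^1 ≈ 2.67
i=2: S_2 = -1.3 * (-2.05)^2 ≈ -5.46
i=3: S_3 = -1.3 * (-2.05)^3 ≈ 11.2
i=4: S_4 = -1.3 * (-2.05)^4 ≈ -22.96
i=5: S_5 = -1.3 * (-2.05)^5 ≈ 47.07
The first 6 terms are: [-1.3, 2.67, -5.46, 11.2, -22.96, 47.07]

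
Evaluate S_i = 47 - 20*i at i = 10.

S_10 = 47 + -20*10 = 47 + -200 = -153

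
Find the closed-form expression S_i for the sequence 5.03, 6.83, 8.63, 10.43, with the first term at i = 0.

Check differences: 6.83 - 5.03 = 1.8
8.63 - 6.83 = 1.8
Common difference d = 1.8.
First term a = 5.03.
Formula: S_i = 5.03 + 1.80*i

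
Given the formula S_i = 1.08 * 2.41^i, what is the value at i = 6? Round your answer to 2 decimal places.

S_6 = 1.08 * 2.41^6 ≈ 1.08 * 195.9306 ≈ 211.61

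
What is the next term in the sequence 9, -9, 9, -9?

Ratios: -9 / 9 = -1.0
This is a geometric sequence with common ratio r = -1.
Next term = -9 * -1 = 9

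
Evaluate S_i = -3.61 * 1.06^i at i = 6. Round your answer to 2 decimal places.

S_6 = -3.61 * 1.06^6 ≈ -3.61 * 1.4185 ≈ -5.12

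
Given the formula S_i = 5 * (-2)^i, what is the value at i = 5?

S_5 = 5 * (-2)^5 = 5 * -32 = -160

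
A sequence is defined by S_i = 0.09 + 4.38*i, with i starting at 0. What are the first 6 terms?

This is an arithmetic sequence.
i=0: S_0 = 0.09 + 4.38*0 = 0.09
i=1: S_1 = 0.09 + 4.38*1 = 4.47
i=2: S_2 = 0.09 + 4.38*2 = 8.85
i=3: S_3 = 0.09 + 4.38*3 = 13.23
i=4: S_4 = 0.09 + 4.38*4 = 17.61
i=5: S_5 = 0.09 + 4.38*5 = 21.99
The first 6 terms are: [0.09, 4.47, 8.85, 13.23, 17.61, 21.99]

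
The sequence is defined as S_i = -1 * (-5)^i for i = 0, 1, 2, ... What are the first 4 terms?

This is a geometric sequence.
i=0: S_0 = -1 * (-5)^0 = -1
i=1: S_1 = -1 * (-5)^1 = 5
i=2: S_2 = -1 * (-5)^2 = -25
i=3: S_3 = -1 * (-5)^3 = 125
The first 4 terms are: [-1, 5, -25, 125]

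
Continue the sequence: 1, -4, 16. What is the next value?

Ratios: -4 / 1 = -4.0
This is a geometric sequence with common ratio r = -4.
Next term = 16 * -4 = -64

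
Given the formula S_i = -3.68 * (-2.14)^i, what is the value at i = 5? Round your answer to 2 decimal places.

S_5 = -3.68 * (-2.14)^5 ≈ -3.68 * -44.8817 ≈ 165.16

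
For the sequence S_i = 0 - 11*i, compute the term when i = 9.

S_9 = 0 + -11*9 = 0 + -99 = -99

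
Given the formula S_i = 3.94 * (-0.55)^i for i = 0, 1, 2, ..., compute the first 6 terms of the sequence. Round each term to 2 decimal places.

This is a geometric sequence.
i=0: S_0 = 3.94 * (-0.55)^0 = 3.94
i=1: S_1 = 3.94 * (-0.55)^1 ≈ -2.17
i=2: S_2 = 3.94 * (-0.55)^2 ≈ 1.19
i=3: S_3 = 3.94 * (-0.55)^3 ≈ -0.66
i=4: S_4 = 3.94 * (-0.55)^4 ≈ 0.36
i=5: S_5 = 3.94 * (-0.55)^5 ≈ -0.2
The first 6 terms are: [3.94, -2.17, 1.19, -0.66, 0.36, -0.2]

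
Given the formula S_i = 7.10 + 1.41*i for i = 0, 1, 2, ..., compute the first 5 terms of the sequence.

This is an arithmetic sequence.
i=0: S_0 = 7.1 + 1.41*0 = 7.1
i=1: S_1 = 7.1 + 1.41*1 = 8.51
i=2: S_2 = 7.1 + 1.41*2 = 9.92
i=3: S_3 = 7.1 + 1.41*3 = 11.33
i=4: S_4 = 7.1 + 1.41*4 = 12.74
The first 5 terms are: [7.1, 8.51, 9.92, 11.33, 12.74]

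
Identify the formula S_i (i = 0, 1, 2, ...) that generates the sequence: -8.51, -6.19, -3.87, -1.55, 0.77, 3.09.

Check differences: -6.19 - -8.51 = 2.32
-3.87 - -6.19 = 2.32
Common difference d = 2.32.
First term a = -8.51.
Formula: S_i = -8.51 + 2.32*i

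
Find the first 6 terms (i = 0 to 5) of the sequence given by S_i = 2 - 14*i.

This is an arithmetic sequence.
i=0: S_0 = 2 + -14*0 = 2
i=1: S_1 = 2 + -14*1 = -12
i=2: S_2 = 2 + -14*2 = -26
i=3: S_3 = 2 + -14*3 = -40
i=4: S_4 = 2 + -14*4 = -54
i=5: S_5 = 2 + -14*5 = -68
The first 6 terms are: [2, -12, -26, -40, -54, -68]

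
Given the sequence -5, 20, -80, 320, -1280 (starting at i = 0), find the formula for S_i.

Check ratios: 20 / -5 = -4.0
Common ratio r = -4.
First term a = -5.
Formula: S_i = -5 * (-4)^i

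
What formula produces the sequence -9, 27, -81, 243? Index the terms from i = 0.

Check ratios: 27 / -9 = -3.0
Common ratio r = -3.
First term a = -9.
Formula: S_i = -9 * (-3)^i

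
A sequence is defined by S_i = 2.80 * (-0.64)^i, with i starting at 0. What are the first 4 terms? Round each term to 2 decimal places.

This is a geometric sequence.
i=0: S_0 = 2.8 * (-0.64)^0 = 2.8
i=1: S_1 = 2.8 * (-0.64)^1 ≈ -1.79
i=2: S_2 = 2.8 * (-0.64)^2 ≈ 1.15
i=3: S_3 = 2.8 * (-0.64)^3 ≈ -0.73
The first 4 terms are: [2.8, -1.79, 1.15, -0.73]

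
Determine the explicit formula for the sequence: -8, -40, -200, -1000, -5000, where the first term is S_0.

Check ratios: -40 / -8 = 5.0
Common ratio r = 5.
First term a = -8.
Formula: S_i = -8 * 5^i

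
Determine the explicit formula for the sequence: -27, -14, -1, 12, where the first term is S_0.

Check differences: -14 - -27 = 13
-1 - -14 = 13
Common difference d = 13.
First term a = -27.
Formula: S_i = -27 + 13*i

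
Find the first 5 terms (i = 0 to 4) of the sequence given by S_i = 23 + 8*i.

This is an arithmetic sequence.
i=0: S_0 = 23 + 8*0 = 23
i=1: S_1 = 23 + 8*1 = 31
i=2: S_2 = 23 + 8*2 = 39
i=3: S_3 = 23 + 8*3 = 47
i=4: S_4 = 23 + 8*4 = 55
The first 5 terms are: [23, 31, 39, 47, 55]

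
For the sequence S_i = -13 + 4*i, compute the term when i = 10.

S_10 = -13 + 4*10 = -13 + 40 = 27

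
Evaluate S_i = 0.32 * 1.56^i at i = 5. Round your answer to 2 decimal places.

S_5 = 0.32 * 1.56^5 ≈ 0.32 * 9.239 ≈ 2.96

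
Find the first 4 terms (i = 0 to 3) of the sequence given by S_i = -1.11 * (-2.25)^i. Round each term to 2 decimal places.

This is a geometric sequence.
i=0: S_0 = -1.11 * (-2.25)^0 = -1.11
i=1: S_1 = -1.11 * (-2.25)^1 ≈ 2.5
i=2: S_2 = -1.11 * (-2.25)^2 ≈ -5.62
i=3: S_3 = -1.11 * (-2.25)^3 ≈ 12.64
The first 4 terms are: [-1.11, 2.5, -5.62, 12.64]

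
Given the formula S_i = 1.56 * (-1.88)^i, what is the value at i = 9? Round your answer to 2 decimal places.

S_9 = 1.56 * (-1.88)^9 ≈ 1.56 * -293.3733 ≈ -457.66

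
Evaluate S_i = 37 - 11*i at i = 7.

S_7 = 37 + -11*7 = 37 + -77 = -40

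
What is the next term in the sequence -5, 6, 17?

Differences: 6 - -5 = 11
This is an arithmetic sequence with common difference d = 11.
Next term = 17 + 11 = 28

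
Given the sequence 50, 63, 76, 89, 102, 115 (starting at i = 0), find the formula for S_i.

Check differences: 63 - 50 = 13
76 - 63 = 13
Common difference d = 13.
First term a = 50.
Formula: S_i = 50 + 13*i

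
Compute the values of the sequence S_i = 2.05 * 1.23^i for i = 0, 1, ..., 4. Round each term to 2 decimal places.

This is a geometric sequence.
i=0: S_0 = 2.05 * 1.23^0 = 2.05
i=1: S_1 = 2.05 * 1.23^1 ≈ 2.52
i=2: S_2 = 2.05 * 1.23^2 ≈ 3.1
i=3: S_3 = 2.05 * 1.23^3 ≈ 3.81
i=4: S_4 = 2.05 * 1.23^4 ≈ 4.69
The first 5 terms are: [2.05, 2.52, 3.1, 3.81, 4.69]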